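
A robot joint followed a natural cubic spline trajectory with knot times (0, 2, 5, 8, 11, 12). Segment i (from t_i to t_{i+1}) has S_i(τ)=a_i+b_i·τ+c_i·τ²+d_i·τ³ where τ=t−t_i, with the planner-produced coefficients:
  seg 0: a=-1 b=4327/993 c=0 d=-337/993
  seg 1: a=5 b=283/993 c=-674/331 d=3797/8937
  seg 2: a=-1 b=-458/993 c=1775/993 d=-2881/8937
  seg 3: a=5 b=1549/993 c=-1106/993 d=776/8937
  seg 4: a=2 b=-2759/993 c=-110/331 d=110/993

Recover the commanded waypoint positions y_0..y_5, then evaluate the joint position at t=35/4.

y_0 = S_0(0) = a_0 = -1
y_1 = S_1(0) = a_1 = 5
y_2 = S_2(0) = a_2 = -1
y_3 = S_3(0) = a_3 = 5
y_4 = S_4(0) = a_4 = 2
y_5 = S_4(1) = -1
t_q=35/4 is in segment 3 (τ=3/4); S_3(τ)=1847/331

y_0=-1 y_1=5 y_2=-1 y_3=5 y_4=2 y_5=-1
S(35/4) = 1847/331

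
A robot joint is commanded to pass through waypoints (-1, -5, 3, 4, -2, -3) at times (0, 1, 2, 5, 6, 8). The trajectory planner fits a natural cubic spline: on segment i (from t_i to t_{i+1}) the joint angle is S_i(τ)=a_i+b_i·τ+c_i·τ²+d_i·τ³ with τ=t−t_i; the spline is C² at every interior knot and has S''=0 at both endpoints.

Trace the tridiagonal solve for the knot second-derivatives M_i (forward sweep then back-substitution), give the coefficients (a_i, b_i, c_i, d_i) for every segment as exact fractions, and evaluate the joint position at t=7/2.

  seg 0: a=-1 b=-54347/7446 c=0 d=24563/7446
  seg 1: a=-5 b=9671/3723 c=24563/2482 d=-33463/7446
  seg 2: a=3 b=66331/7446 c=-4450/1241 d=5417/22338
  seg 3: a=4 b=-22558/3723 c=-3483/2482 d=10889/7446
  seg 4: a=-2 b=-33347/7446 c=3703/1241 d=-3703/7446
S(7/2) = 180943/19856

Δ: Δ0=-4, Δ1=8, Δ2=1/3, Δ3=-6, Δ4=-1/2
row 1: diag=4, rhs=72; c'=1/4, d'=18
row 2: denom=8−1·1/4=31/4; d'=(-46−1·18)/(31/4)=-256/31
row 3: denom=8−3·12/31=212/31; d'=(-38−3·-256/31)/(212/31)=-205/106
row 4: denom=6−1·31/212=1241/212; d'=(33−1·-205/106)/(1241/212)=7406/1241
back: M4=7406/1241
back: M3=-205/106−31/212·7406/1241=-3483/1241
back: M2=-256/31−12/31·-3483/1241=-8900/1241
back: M1=18−1/4·-8900/1241=24563/1241
M: M0=0, M1=24563/1241, M2=-8900/1241, M3=-3483/1241, M4=7406/1241, M5=0
seg 0: a=-1, c=M0/2=0, d=(M1−M0)/(6·1)=24563/7446, b=Δ0−h0·(2M0+M1)/6=-54347/7446
seg 1: a=-5, c=M1/2=24563/2482, d=(M2−M1)/(6·1)=-33463/7446, b=Δ1−h1·(2M1+M2)/6=9671/3723
seg 2: a=3, c=M2/2=-4450/1241, d=(M3−M2)/(6·3)=5417/22338, b=Δ2−h2·(2M2+M3)/6=66331/7446
seg 3: a=4, c=M3/2=-3483/2482, d=(M4−M3)/(6·1)=10889/7446, b=Δ3−h3·(2M3+M4)/6=-22558/3723
seg 4: a=-2, c=M4/2=3703/1241, d=(M5−M4)/(6·2)=-3703/7446, b=Δ4−h4·(2M4+M5)/6=-33347/7446
t_q=7/2 → seg 2, τ=3/2; S=3+66331/7446·τ+-4450/1241·τ²+5417/22338·τ³=180943/19856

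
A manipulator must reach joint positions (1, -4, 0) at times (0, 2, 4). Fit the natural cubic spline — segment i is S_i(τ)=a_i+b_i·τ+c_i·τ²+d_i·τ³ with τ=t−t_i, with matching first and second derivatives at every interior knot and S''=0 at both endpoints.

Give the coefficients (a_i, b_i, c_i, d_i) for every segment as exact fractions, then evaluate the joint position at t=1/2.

Δ: Δ0=-5/2, Δ1=2
row 1: diag=8, rhs=27; c'=1/4, d'=27/8
back: M1=27/8
M: M0=0, M1=27/8, M2=0
seg 0: a=1, c=M0/2=0, d=(M1−M0)/(6·2)=9/32, b=Δ0−h0·(2M0+M1)/6=-29/8
seg 1: a=-4, c=M1/2=27/16, d=(M2−M1)/(6·2)=-9/32, b=Δ1−h1·(2M1+M2)/6=-1/4
t_q=1/2 → seg 0, τ=1/2; S=1+-29/8·τ+0·τ²+9/32·τ³=-199/256

  seg 0: a=1 b=-29/8 c=0 d=9/32
  seg 1: a=-4 b=-1/4 c=27/16 d=-9/32
S(1/2) = -199/256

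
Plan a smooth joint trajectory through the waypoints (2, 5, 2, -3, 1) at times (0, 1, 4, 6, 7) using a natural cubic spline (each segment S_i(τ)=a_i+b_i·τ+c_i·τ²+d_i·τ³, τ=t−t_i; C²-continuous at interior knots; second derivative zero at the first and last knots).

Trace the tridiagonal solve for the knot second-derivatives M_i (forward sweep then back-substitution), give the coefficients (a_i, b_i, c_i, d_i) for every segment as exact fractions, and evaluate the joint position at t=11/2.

  seg 0: a=2 b=670/197 c=0 d=-79/197
  seg 1: a=5 b=433/197 c=-237/197 d=9/197
  seg 2: a=2 b=-746/197 c=-156/197 d=1131/1576
  seg 3: a=-3 b=653/394 c=2769/788 d=-923/788
S(11/2) = -38327/12608

Δ: Δ0=3, Δ1=-1, Δ2=-5/2, Δ3=4
row 1: diag=8, rhs=-24; c'=3/8, d'=-3
row 2: denom=10−3·3/8=71/8; d'=(-9−3·-3)/(71/8)=0
row 3: denom=6−2·16/71=394/71; d'=(39−2·0)/(394/71)=2769/394
back: M3=2769/394
back: M2=0−16/71·2769/394=-312/197
back: M1=-3−3/8·-312/197=-474/197
M: M0=0, M1=-474/197, M2=-312/197, M3=2769/394, M4=0
seg 0: a=2, c=M0/2=0, d=(M1−M0)/(6·1)=-79/197, b=Δ0−h0·(2M0+M1)/6=670/197
seg 1: a=5, c=M1/2=-237/197, d=(M2−M1)/(6·3)=9/197, b=Δ1−h1·(2M1+M2)/6=433/197
seg 2: a=2, c=M2/2=-156/197, d=(M3−M2)/(6·2)=1131/1576, b=Δ2−h2·(2M2+M3)/6=-746/197
seg 3: a=-3, c=M3/2=2769/788, d=(M4−M3)/(6·1)=-923/788, b=Δ3−h3·(2M3+M4)/6=653/394
t_q=11/2 → seg 2, τ=3/2; S=2+-746/197·τ+-156/197·τ²+1131/1576·τ³=-38327/12608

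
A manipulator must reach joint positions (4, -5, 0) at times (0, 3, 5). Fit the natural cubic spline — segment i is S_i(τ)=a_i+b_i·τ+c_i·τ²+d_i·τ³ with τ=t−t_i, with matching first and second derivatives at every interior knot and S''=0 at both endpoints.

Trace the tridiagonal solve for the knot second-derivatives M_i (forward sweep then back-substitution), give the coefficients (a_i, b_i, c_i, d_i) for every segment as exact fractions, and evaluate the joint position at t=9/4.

  seg 0: a=4 b=-93/20 c=0 d=11/60
  seg 1: a=-5 b=3/10 c=33/20 d=-11/40
S(9/4) = -5599/1280

Δ: Δ0=-3, Δ1=5/2
row 1: diag=10, rhs=33; c'=1/5, d'=33/10
back: M1=33/10
M: M0=0, M1=33/10, M2=0
seg 0: a=4, c=M0/2=0, d=(M1−M0)/(6·3)=11/60, b=Δ0−h0·(2M0+M1)/6=-93/20
seg 1: a=-5, c=M1/2=33/20, d=(M2−M1)/(6·2)=-11/40, b=Δ1−h1·(2M1+M2)/6=3/10
t_q=9/4 → seg 0, τ=9/4; S=4+-93/20·τ+0·τ²+11/60·τ³=-5599/1280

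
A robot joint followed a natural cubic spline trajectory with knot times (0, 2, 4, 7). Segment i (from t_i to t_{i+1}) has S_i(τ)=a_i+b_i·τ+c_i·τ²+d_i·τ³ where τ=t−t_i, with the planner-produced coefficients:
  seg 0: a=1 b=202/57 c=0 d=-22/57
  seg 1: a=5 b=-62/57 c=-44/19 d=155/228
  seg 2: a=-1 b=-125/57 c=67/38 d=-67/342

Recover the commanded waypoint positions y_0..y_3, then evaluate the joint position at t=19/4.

y_0=1 y_1=5 y_2=-1 y_3=3
S(19/4) = -4221/2432

y_0 = S_0(0) = a_0 = 1
y_1 = S_1(0) = a_1 = 5
y_2 = S_2(0) = a_2 = -1
y_3 = S_2(3) = 3
t_q=19/4 is in segment 2 (τ=3/4); S_2(τ)=-4221/2432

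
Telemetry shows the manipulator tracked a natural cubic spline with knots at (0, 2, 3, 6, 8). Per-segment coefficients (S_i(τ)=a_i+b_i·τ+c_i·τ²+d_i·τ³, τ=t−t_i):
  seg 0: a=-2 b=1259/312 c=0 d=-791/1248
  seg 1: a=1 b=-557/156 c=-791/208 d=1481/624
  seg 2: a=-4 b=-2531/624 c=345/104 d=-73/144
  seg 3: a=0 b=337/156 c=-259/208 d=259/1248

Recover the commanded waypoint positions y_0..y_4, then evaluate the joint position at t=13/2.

y_0=-2 y_1=1 y_2=-4 y_3=0 y_4=1
S(13/2) = 2645/3328

y_0 = S_0(0) = a_0 = -2
y_1 = S_1(0) = a_1 = 1
y_2 = S_2(0) = a_2 = -4
y_3 = S_3(0) = a_3 = 0
y_4 = S_3(2) = 1
t_q=13/2 is in segment 3 (τ=1/2); S_3(τ)=2645/3328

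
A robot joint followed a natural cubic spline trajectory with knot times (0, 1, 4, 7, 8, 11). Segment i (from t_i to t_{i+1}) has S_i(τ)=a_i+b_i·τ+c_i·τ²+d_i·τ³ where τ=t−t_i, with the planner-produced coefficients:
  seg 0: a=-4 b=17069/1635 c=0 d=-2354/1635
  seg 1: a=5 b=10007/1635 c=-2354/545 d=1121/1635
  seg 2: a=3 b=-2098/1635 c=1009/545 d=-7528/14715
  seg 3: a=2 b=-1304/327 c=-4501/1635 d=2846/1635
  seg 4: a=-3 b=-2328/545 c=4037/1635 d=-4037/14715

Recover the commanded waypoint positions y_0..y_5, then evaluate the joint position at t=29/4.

y_0 = S_0(0) = a_0 = -4
y_1 = S_1(0) = a_1 = 5
y_2 = S_2(0) = a_2 = 3
y_3 = S_3(0) = a_3 = 2
y_4 = S_4(0) = a_4 = -3
y_5 = S_4(3) = -1
t_q=29/4 is in segment 3 (τ=1/4); S_3(τ)=14967/17440

y_0=-4 y_1=5 y_2=3 y_3=2 y_4=-3 y_5=-1
S(29/4) = 14967/17440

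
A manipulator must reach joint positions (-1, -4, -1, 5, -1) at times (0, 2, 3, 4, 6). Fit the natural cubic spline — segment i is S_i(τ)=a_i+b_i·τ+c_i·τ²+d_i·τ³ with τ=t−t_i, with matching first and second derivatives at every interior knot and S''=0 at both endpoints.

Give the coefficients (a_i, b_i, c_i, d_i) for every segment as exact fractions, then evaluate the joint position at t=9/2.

  seg 0: a=-1 b=-117/44 c=0 d=51/176
  seg 1: a=-4 b=9/11 c=153/88 d=39/88
  seg 2: a=-1 b=45/8 c=135/44 d=-237/88
  seg 3: a=5 b=81/22 c=-441/88 d=147/176
S(9/2) = 8015/1408

Δ: Δ0=-3/2, Δ1=3, Δ2=6, Δ3=-3
row 1: diag=6, rhs=27; c'=1/6, d'=9/2
row 2: denom=4−1·1/6=23/6; d'=(18−1·9/2)/(23/6)=81/23
row 3: denom=6−1·6/23=132/23; d'=(-54−1·81/23)/(132/23)=-441/44
back: M3=-441/44
back: M2=81/23−6/23·-441/44=135/22
back: M1=9/2−1/6·135/22=153/44
M: M0=0, M1=153/44, M2=135/22, M3=-441/44, M4=0
seg 0: a=-1, c=M0/2=0, d=(M1−M0)/(6·2)=51/176, b=Δ0−h0·(2M0+M1)/6=-117/44
seg 1: a=-4, c=M1/2=153/88, d=(M2−M1)/(6·1)=39/88, b=Δ1−h1·(2M1+M2)/6=9/11
seg 2: a=-1, c=M2/2=135/44, d=(M3−M2)/(6·1)=-237/88, b=Δ2−h2·(2M2+M3)/6=45/8
seg 3: a=5, c=M3/2=-441/88, d=(M4−M3)/(6·2)=147/176, b=Δ3−h3·(2M3+M4)/6=81/22
t_q=9/2 → seg 3, τ=1/2; S=5+81/22·τ+-441/88·τ²+147/176·τ³=8015/1408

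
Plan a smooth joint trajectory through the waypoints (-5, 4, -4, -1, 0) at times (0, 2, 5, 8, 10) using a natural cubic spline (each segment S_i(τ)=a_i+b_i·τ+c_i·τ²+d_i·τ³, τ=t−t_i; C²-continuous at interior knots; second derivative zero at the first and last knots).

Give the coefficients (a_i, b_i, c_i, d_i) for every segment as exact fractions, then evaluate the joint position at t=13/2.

Δ: Δ0=9/2, Δ1=-8/3, Δ2=1, Δ3=1/2
row 1: diag=10, rhs=-43; c'=3/10, d'=-43/10
row 2: denom=12−3·3/10=111/10; d'=(22−3·-43/10)/(111/10)=349/111
row 3: denom=10−3·10/37=340/37; d'=(-3−3·349/111)/(340/37)=-23/17
back: M3=-23/17
back: M2=349/111−10/37·-23/17=179/51
back: M1=-43/10−3/10·179/51=-91/17
M: M0=0, M1=-91/17, M2=179/51, M3=-23/17, M4=0
seg 0: a=-5, c=M0/2=0, d=(M1−M0)/(6·2)=-91/204, b=Δ0−h0·(2M0+M1)/6=641/102
seg 1: a=4, c=M1/2=-91/34, d=(M2−M1)/(6·3)=226/459, b=Δ1−h1·(2M1+M2)/6=95/102
seg 2: a=-4, c=M2/2=179/102, d=(M3−M2)/(6·3)=-124/459, b=Δ2−h2·(2M2+M3)/6=-11/6
seg 3: a=-1, c=M3/2=-23/34, d=(M4−M3)/(6·2)=23/204, b=Δ3−h3·(2M3+M4)/6=143/102
t_q=13/2 → seg 2, τ=3/2; S=-4+-11/6·τ+179/102·τ²+-124/459·τ³=-505/136

  seg 0: a=-5 b=641/102 c=0 d=-91/204
  seg 1: a=4 b=95/102 c=-91/34 d=226/459
  seg 2: a=-4 b=-11/6 c=179/102 d=-124/459
  seg 3: a=-1 b=143/102 c=-23/34 d=23/204
S(13/2) = -505/136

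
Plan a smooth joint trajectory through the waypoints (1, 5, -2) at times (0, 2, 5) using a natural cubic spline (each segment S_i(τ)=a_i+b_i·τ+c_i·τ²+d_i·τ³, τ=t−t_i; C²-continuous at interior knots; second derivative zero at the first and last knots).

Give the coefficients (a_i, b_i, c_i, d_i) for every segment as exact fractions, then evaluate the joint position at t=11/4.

Δ: Δ0=2, Δ1=-7/3
row 1: diag=10, rhs=-26; c'=3/10, d'=-13/5
back: M1=-13/5
M: M0=0, M1=-13/5, M2=0
seg 0: a=1, c=M0/2=0, d=(M1−M0)/(6·2)=-13/60, b=Δ0−h0·(2M0+M1)/6=43/15
seg 1: a=5, c=M1/2=-13/10, d=(M2−M1)/(6·3)=13/90, b=Δ1−h1·(2M1+M2)/6=4/15
t_q=11/4 → seg 1, τ=3/4; S=5+4/15·τ+-13/10·τ²+13/90·τ³=2899/640

  seg 0: a=1 b=43/15 c=0 d=-13/60
  seg 1: a=5 b=4/15 c=-13/10 d=13/90
S(11/4) = 2899/640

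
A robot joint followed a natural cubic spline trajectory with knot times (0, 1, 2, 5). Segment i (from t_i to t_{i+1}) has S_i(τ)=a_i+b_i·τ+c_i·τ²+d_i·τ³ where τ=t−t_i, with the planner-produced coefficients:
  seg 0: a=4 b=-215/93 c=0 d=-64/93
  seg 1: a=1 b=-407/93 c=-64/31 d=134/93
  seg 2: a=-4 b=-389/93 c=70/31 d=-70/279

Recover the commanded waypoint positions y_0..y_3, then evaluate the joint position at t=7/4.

y_0 = S_0(0) = a_0 = 4
y_1 = S_1(0) = a_1 = 1
y_2 = S_2(0) = a_2 = -4
y_3 = S_2(3) = -3
t_q=7/4 is in segment 1 (τ=3/4); S_1(τ)=-2813/992

y_0=4 y_1=1 y_2=-4 y_3=-3
S(7/4) = -2813/992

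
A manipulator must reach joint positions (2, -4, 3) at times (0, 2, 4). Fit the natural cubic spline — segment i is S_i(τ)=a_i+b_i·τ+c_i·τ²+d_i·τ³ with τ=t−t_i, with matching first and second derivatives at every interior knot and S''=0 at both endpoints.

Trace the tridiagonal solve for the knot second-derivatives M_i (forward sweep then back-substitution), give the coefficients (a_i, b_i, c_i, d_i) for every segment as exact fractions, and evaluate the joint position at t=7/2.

  seg 0: a=2 b=-37/8 c=0 d=13/32
  seg 1: a=-4 b=1/4 c=39/16 d=-13/32
S(7/2) = 125/256

Δ: Δ0=-3, Δ1=7/2
row 1: diag=8, rhs=39; c'=1/4, d'=39/8
back: M1=39/8
M: M0=0, M1=39/8, M2=0
seg 0: a=2, c=M0/2=0, d=(M1−M0)/(6·2)=13/32, b=Δ0−h0·(2M0+M1)/6=-37/8
seg 1: a=-4, c=M1/2=39/16, d=(M2−M1)/(6·2)=-13/32, b=Δ1−h1·(2M1+M2)/6=1/4
t_q=7/2 → seg 1, τ=3/2; S=-4+1/4·τ+39/16·τ²+-13/32·τ³=125/256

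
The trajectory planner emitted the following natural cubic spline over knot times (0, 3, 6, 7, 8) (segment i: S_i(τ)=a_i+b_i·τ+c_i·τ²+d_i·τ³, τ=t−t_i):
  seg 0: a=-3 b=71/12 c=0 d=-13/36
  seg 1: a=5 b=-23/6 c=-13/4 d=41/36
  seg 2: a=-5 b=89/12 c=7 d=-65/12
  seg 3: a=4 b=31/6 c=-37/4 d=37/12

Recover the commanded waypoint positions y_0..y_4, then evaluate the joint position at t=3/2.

y_0 = S_0(0) = a_0 = -3
y_1 = S_1(0) = a_1 = 5
y_2 = S_2(0) = a_2 = -5
y_3 = S_3(0) = a_3 = 4
y_4 = S_3(1) = 3
t_q=3/2 is in segment 0 (τ=3/2); S_0(τ)=149/32

y_0=-3 y_1=5 y_2=-5 y_3=4 y_4=3
S(3/2) = 149/32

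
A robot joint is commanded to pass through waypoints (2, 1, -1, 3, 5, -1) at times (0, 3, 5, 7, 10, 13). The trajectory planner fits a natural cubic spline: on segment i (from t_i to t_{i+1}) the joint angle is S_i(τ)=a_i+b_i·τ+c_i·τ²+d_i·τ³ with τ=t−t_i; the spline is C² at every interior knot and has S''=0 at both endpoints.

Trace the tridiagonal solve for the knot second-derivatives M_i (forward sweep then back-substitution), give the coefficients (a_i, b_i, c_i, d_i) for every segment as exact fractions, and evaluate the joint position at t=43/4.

Δ: Δ0=-1/3, Δ1=-1, Δ2=2, Δ3=2/3, Δ4=-2
row 1: diag=10, rhs=-4; c'=1/5, d'=-2/5
row 2: denom=8−2·1/5=38/5; d'=(18−2·-2/5)/(38/5)=47/19
row 3: denom=10−2·5/19=180/19; d'=(-8−2·47/19)/(180/19)=-41/30
row 4: denom=12−3·19/60=221/20; d'=(-16−3·-41/30)/(221/20)=-14/13
back: M4=-14/13
back: M3=-41/30−19/60·-14/13=-40/39
back: M2=47/19−5/19·-40/39=107/39
back: M1=-2/5−1/5·107/39=-37/39
M: M0=0, M1=-37/39, M2=107/39, M3=-40/39, M4=-14/13, M5=0
seg 0: a=2, c=M0/2=0, d=(M1−M0)/(6·3)=-37/702, b=Δ0−h0·(2M0+M1)/6=11/78
seg 1: a=1, c=M1/2=-37/78, d=(M2−M1)/(6·2)=4/13, b=Δ1−h1·(2M1+M2)/6=-50/39
seg 2: a=-1, c=M2/2=107/78, d=(M3−M2)/(6·2)=-49/156, b=Δ2−h2·(2M2+M3)/6=20/39
seg 3: a=3, c=M3/2=-20/39, d=(M4−M3)/(6·3)=-1/351, b=Δ3−h3·(2M3+M4)/6=29/13
seg 4: a=5, c=M4/2=-7/13, d=(M5−M4)/(6·3)=7/117, b=Δ4−h4·(2M4+M5)/6=-12/13
t_q=43/4 → seg 4, τ=3/4; S=5+-12/13·τ+-7/13·τ²+7/117·τ³=3353/832

  seg 0: a=2 b=11/78 c=0 d=-37/702
  seg 1: a=1 b=-50/39 c=-37/78 d=4/13
  seg 2: a=-1 b=20/39 c=107/78 d=-49/156
  seg 3: a=3 b=29/13 c=-20/39 d=-1/351
  seg 4: a=5 b=-12/13 c=-7/13 d=7/117
S(43/4) = 3353/832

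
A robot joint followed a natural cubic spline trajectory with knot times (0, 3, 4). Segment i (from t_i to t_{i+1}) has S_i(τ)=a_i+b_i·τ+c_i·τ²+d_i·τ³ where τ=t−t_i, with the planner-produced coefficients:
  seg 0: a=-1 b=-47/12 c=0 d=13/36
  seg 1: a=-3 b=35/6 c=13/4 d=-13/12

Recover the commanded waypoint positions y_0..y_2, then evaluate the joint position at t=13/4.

y_0 = S_0(0) = a_0 = -1
y_1 = S_1(0) = a_1 = -3
y_2 = S_1(1) = 5
t_q=13/4 is in segment 1 (τ=1/4); S_1(τ)=-347/256

y_0=-1 y_1=-3 y_2=5
S(13/4) = -347/256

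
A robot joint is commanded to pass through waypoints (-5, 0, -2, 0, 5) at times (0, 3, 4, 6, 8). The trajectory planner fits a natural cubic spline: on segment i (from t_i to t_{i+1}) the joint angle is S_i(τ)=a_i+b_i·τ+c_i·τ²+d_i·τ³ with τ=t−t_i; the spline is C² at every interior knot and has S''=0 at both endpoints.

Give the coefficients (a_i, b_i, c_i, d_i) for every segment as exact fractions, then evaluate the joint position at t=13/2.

Δ: Δ0=5/3, Δ1=-2, Δ2=1, Δ3=5/2
row 1: diag=8, rhs=-22; c'=1/8, d'=-11/4
row 2: denom=6−1·1/8=47/8; d'=(18−1·-11/4)/(47/8)=166/47
row 3: denom=8−2·16/47=344/47; d'=(9−2·166/47)/(344/47)=91/344
back: M3=91/344
back: M2=166/47−16/47·91/344=148/43
back: M1=-11/4−1/8·148/43=-547/172
M: M0=0, M1=-547/172, M2=148/43, M3=91/344, M4=0
seg 0: a=-5, c=M0/2=0, d=(M1−M0)/(6·3)=-547/3096, b=Δ0−h0·(2M0+M1)/6=3361/1032
seg 1: a=0, c=M1/2=-547/344, d=(M2−M1)/(6·1)=1139/1032, b=Δ1−h1·(2M1+M2)/6=-781/516
seg 2: a=-2, c=M2/2=74/43, d=(M3−M2)/(6·2)=-1093/4128, b=Δ2−h2·(2M2+M3)/6=-1427/1032
seg 3: a=0, c=M3/2=91/688, d=(M4−M3)/(6·2)=-91/4128, b=Δ3−h3·(2M3+M4)/6=1199/516
t_q=13/2 → seg 3, τ=1/2; S=0+1199/516·τ+91/688·τ²+-91/4128·τ³=13123/11008

  seg 0: a=-5 b=3361/1032 c=0 d=-547/3096
  seg 1: a=0 b=-781/516 c=-547/344 d=1139/1032
  seg 2: a=-2 b=-1427/1032 c=74/43 d=-1093/4128
  seg 3: a=0 b=1199/516 c=91/688 d=-91/4128
S(13/2) = 13123/11008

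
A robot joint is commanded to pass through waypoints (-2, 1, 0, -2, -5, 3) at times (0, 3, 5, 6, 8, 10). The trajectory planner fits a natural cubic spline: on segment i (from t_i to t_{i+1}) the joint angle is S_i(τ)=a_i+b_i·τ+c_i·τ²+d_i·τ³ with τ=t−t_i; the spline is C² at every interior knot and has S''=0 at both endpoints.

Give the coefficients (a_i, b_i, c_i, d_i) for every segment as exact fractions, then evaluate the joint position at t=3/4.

Δ: Δ0=1, Δ1=-1/2, Δ2=-2, Δ3=-3/2, Δ4=4
row 1: diag=10, rhs=-9; c'=1/5, d'=-9/10
row 2: denom=6−2·1/5=28/5; d'=(-9−2·-9/10)/(28/5)=-9/7
row 3: denom=6−1·5/28=163/28; d'=(3−1·-9/7)/(163/28)=120/163
row 4: denom=8−2·56/163=1192/163; d'=(33−2·120/163)/(1192/163)=5139/1192
back: M4=5139/1192
back: M3=120/163−56/163·5139/1192=-111/149
back: M2=-9/7−5/28·-111/149=-687/596
back: M1=-9/10−1/5·-687/596=-399/596
M: M0=0, M1=-399/596, M2=-687/596, M3=-111/149, M4=5139/1192, M5=0
seg 0: a=-2, c=M0/2=0, d=(M1−M0)/(6·3)=-133/3576, b=Δ0−h0·(2M0+M1)/6=1591/1192
seg 1: a=1, c=M1/2=-399/1192, d=(M2−M1)/(6·2)=-6/149, b=Δ1−h1·(2M1+M2)/6=197/596
seg 2: a=0, c=M2/2=-687/1192, d=(M3−M2)/(6·1)=81/1192, b=Δ2−h2·(2M2+M3)/6=-889/596
seg 3: a=-2, c=M3/2=-111/298, d=(M4−M3)/(6·2)=2009/4768, b=Δ3−h3·(2M3+M4)/6=-2909/1192
seg 4: a=-5, c=M4/2=5139/2384, d=(M5−M4)/(6·2)=-1713/4768, b=Δ4−h4·(2M4+M5)/6=671/596
t_q=3/4 → seg 0, τ=3/4; S=-2+1591/1192·τ+0·τ²+-133/3576·τ³=-77405/76288

  seg 0: a=-2 b=1591/1192 c=0 d=-133/3576
  seg 1: a=1 b=197/596 c=-399/1192 d=-6/149
  seg 2: a=0 b=-889/596 c=-687/1192 d=81/1192
  seg 3: a=-2 b=-2909/1192 c=-111/298 d=2009/4768
  seg 4: a=-5 b=671/596 c=5139/2384 d=-1713/4768
S(3/4) = -77405/76288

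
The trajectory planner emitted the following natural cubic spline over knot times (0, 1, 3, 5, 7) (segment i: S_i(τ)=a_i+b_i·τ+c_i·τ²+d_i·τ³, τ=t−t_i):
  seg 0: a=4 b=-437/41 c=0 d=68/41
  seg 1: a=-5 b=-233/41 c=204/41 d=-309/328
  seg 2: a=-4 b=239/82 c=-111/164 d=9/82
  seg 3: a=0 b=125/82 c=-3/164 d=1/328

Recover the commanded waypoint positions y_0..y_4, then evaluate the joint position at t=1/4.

y_0=4 y_1=-5 y_2=-4 y_3=0 y_4=3
S(1/4) = 893/656

y_0 = S_0(0) = a_0 = 4
y_1 = S_1(0) = a_1 = -5
y_2 = S_2(0) = a_2 = -4
y_3 = S_3(0) = a_3 = 0
y_4 = S_3(2) = 3
t_q=1/4 is in segment 0 (τ=1/4); S_0(τ)=893/656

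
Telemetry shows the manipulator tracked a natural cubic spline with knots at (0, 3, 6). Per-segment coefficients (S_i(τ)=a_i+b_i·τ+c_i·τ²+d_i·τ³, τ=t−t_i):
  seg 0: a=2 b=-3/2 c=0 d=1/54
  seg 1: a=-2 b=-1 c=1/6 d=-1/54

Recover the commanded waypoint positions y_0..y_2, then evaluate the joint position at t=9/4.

y_0=2 y_1=-2 y_2=-4
S(9/4) = -149/128

y_0 = S_0(0) = a_0 = 2
y_1 = S_1(0) = a_1 = -2
y_2 = S_1(3) = -4
t_q=9/4 is in segment 0 (τ=9/4); S_0(τ)=-149/128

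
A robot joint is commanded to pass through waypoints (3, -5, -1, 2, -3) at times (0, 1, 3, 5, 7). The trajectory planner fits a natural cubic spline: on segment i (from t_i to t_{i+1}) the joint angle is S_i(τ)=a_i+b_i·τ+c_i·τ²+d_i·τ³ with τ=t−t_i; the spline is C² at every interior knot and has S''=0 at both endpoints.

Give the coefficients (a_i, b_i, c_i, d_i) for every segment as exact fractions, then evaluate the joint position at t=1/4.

Δ: Δ0=-8, Δ1=2, Δ2=3/2, Δ3=-5/2
row 1: diag=6, rhs=60; c'=1/3, d'=10
row 2: denom=8−2·1/3=22/3; d'=(-3−2·10)/(22/3)=-69/22
row 3: denom=8−2·3/11=82/11; d'=(-24−2·-69/22)/(82/11)=-195/82
back: M3=-195/82
back: M2=-69/22−3/11·-195/82=-102/41
back: M1=10−1/3·-102/41=444/41
M: M0=0, M1=444/41, M2=-102/41, M3=-195/82, M4=0
seg 0: a=3, c=M0/2=0, d=(M1−M0)/(6·1)=74/41, b=Δ0−h0·(2M0+M1)/6=-402/41
seg 1: a=-5, c=M1/2=222/41, d=(M2−M1)/(6·2)=-91/82, b=Δ1−h1·(2M1+M2)/6=-180/41
seg 2: a=-1, c=M2/2=-51/41, d=(M3−M2)/(6·2)=3/328, b=Δ2−h2·(2M2+M3)/6=162/41
seg 3: a=2, c=M3/2=-195/164, d=(M4−M3)/(6·2)=65/328, b=Δ3−h3·(2M3+M4)/6=-75/82
t_q=1/4 → seg 0, τ=1/4; S=3+-402/41·τ+0·τ²+74/41·τ³=757/1312

  seg 0: a=3 b=-402/41 c=0 d=74/41
  seg 1: a=-5 b=-180/41 c=222/41 d=-91/82
  seg 2: a=-1 b=162/41 c=-51/41 d=3/328
  seg 3: a=2 b=-75/82 c=-195/164 d=65/328
S(1/4) = 757/1312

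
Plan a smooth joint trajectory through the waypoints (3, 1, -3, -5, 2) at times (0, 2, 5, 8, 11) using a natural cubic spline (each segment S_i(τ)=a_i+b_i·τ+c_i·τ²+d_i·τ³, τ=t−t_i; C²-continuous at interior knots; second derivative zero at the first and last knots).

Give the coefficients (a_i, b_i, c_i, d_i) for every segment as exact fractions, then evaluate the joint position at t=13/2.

  seg 0: a=3 b=-193/207 c=0 d=-7/414
  seg 1: a=1 b=-235/207 c=-7/69 d=22/1863
  seg 2: a=-3 b=-295/207 c=1/207 d=154/1863
  seg 3: a=-5 b=173/207 c=155/207 d=-155/1863
S(13/2) = -223/46

Δ: Δ0=-1, Δ1=-4/3, Δ2=-2/3, Δ3=7/3
row 1: diag=10, rhs=-2; c'=3/10, d'=-1/5
row 2: denom=12−3·3/10=111/10; d'=(4−3·-1/5)/(111/10)=46/111
row 3: denom=12−3·10/37=414/37; d'=(18−3·46/111)/(414/37)=310/207
back: M3=310/207
back: M2=46/111−10/37·310/207=2/207
back: M1=-1/5−3/10·2/207=-14/69
M: M0=0, M1=-14/69, M2=2/207, M3=310/207, M4=0
seg 0: a=3, c=M0/2=0, d=(M1−M0)/(6·2)=-7/414, b=Δ0−h0·(2M0+M1)/6=-193/207
seg 1: a=1, c=M1/2=-7/69, d=(M2−M1)/(6·3)=22/1863, b=Δ1−h1·(2M1+M2)/6=-235/207
seg 2: a=-3, c=M2/2=1/207, d=(M3−M2)/(6·3)=154/1863, b=Δ2−h2·(2M2+M3)/6=-295/207
seg 3: a=-5, c=M3/2=155/207, d=(M4−M3)/(6·3)=-155/1863, b=Δ3−h3·(2M3+M4)/6=173/207
t_q=13/2 → seg 2, τ=3/2; S=-3+-295/207·τ+1/207·τ²+154/1863·τ³=-223/46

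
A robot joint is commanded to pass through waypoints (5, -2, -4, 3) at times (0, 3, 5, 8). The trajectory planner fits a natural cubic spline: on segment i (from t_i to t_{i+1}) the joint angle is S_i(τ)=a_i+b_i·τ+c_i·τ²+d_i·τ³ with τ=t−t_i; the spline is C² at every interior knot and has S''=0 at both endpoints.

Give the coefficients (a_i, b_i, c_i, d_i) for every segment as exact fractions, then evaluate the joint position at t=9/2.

  seg 0: a=5 b=-61/24 c=0 d=5/216
  seg 1: a=-2 b=-23/12 c=5/24 d=1/8
  seg 2: a=-4 b=5/12 c=23/24 d=-23/216
S(9/2) = -255/64

Δ: Δ0=-7/3, Δ1=-1, Δ2=7/3
row 1: diag=10, rhs=8; c'=1/5, d'=4/5
row 2: denom=10−2·1/5=48/5; d'=(20−2·4/5)/(48/5)=23/12
back: M2=23/12
back: M1=4/5−1/5·23/12=5/12
M: M0=0, M1=5/12, M2=23/12, M3=0
seg 0: a=5, c=M0/2=0, d=(M1−M0)/(6·3)=5/216, b=Δ0−h0·(2M0+M1)/6=-61/24
seg 1: a=-2, c=M1/2=5/24, d=(M2−M1)/(6·2)=1/8, b=Δ1−h1·(2M1+M2)/6=-23/12
seg 2: a=-4, c=M2/2=23/24, d=(M3−M2)/(6·3)=-23/216, b=Δ2−h2·(2M2+M3)/6=5/12
t_q=9/2 → seg 1, τ=3/2; S=-2+-23/12·τ+5/24·τ²+1/8·τ³=-255/64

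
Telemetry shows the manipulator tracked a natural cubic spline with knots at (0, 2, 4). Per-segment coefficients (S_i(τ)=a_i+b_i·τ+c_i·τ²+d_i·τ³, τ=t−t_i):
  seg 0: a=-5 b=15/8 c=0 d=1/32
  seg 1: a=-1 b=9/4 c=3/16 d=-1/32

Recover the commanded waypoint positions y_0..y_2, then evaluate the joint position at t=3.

y_0 = S_0(0) = a_0 = -5
y_1 = S_1(0) = a_1 = -1
y_2 = S_1(2) = 4
t_q=3 is in segment 1 (τ=1); S_1(τ)=45/32

y_0=-5 y_1=-1 y_2=4
S(3) = 45/32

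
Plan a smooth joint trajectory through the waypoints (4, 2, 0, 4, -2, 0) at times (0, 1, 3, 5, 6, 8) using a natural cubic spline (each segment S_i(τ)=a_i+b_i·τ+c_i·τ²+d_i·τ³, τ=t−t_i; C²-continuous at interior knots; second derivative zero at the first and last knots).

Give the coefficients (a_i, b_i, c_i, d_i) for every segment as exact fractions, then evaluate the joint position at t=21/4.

Δ: Δ0=-2, Δ1=-1, Δ2=2, Δ3=-6, Δ4=1
row 1: diag=6, rhs=6; c'=1/3, d'=1
row 2: denom=8−2·1/3=22/3; d'=(18−2·1)/(22/3)=24/11
row 3: denom=6−2·3/11=60/11; d'=(-48−2·24/11)/(60/11)=-48/5
row 4: denom=6−1·11/60=349/60; d'=(42−1·-48/5)/(349/60)=3096/349
back: M4=3096/349
back: M3=-48/5−11/60·3096/349=-3918/349
back: M2=24/11−3/11·-3918/349=1830/349
back: M1=1−1/3·1830/349=-261/349
M: M0=0, M1=-261/349, M2=1830/349, M3=-3918/349, M4=3096/349, M5=0
seg 0: a=4, c=M0/2=0, d=(M1−M0)/(6·1)=-87/698, b=Δ0−h0·(2M0+M1)/6=-1309/698
seg 1: a=2, c=M1/2=-261/698, d=(M2−M1)/(6·2)=697/1396, b=Δ1−h1·(2M1+M2)/6=-785/349
seg 2: a=0, c=M2/2=915/349, d=(M3−M2)/(6·2)=-479/349, b=Δ2−h2·(2M2+M3)/6=784/349
seg 3: a=4, c=M3/2=-1959/349, d=(M4−M3)/(6·1)=1169/349, b=Δ3−h3·(2M3+M4)/6=-1304/349
seg 4: a=-2, c=M4/2=1548/349, d=(M5−M4)/(6·2)=-258/349, b=Δ4−h4·(2M4+M5)/6=-1715/349
t_q=21/4 → seg 3, τ=1/4; S=4+-1304/349·τ+-1959/349·τ²+1169/349·τ³=61813/22336

  seg 0: a=4 b=-1309/698 c=0 d=-87/698
  seg 1: a=2 b=-785/349 c=-261/698 d=697/1396
  seg 2: a=0 b=784/349 c=915/349 d=-479/349
  seg 3: a=4 b=-1304/349 c=-1959/349 d=1169/349
  seg 4: a=-2 b=-1715/349 c=1548/349 d=-258/349
S(21/4) = 61813/22336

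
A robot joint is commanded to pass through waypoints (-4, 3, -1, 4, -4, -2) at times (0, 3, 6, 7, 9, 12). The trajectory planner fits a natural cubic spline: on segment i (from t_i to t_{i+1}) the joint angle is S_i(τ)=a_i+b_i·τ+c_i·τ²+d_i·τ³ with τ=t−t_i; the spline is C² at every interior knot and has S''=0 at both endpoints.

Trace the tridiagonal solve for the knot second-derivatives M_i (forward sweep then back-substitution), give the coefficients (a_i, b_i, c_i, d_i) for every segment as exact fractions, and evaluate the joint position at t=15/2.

Δ: Δ0=7/3, Δ1=-4/3, Δ2=5, Δ3=-4, Δ4=2/3
row 1: diag=12, rhs=-22; c'=1/4, d'=-11/6
row 2: denom=8−3·1/4=29/4; d'=(38−3·-11/6)/(29/4)=6
row 3: denom=6−1·4/29=170/29; d'=(-54−1·6)/(170/29)=-174/17
row 4: denom=10−2·29/85=792/85; d'=(28−2·-174/17)/(792/85)=515/99
back: M4=515/99
back: M3=-174/17−29/85·515/99=-1189/99
back: M2=6−4/29·-1189/99=758/99
back: M1=-11/6−1/4·758/99=-371/99
M: M0=0, M1=-371/99, M2=758/99, M3=-1189/99, M4=515/99, M5=0
seg 0: a=-4, c=M0/2=0, d=(M1−M0)/(6·3)=-371/1782, b=Δ0−h0·(2M0+M1)/6=833/198
seg 1: a=3, c=M1/2=-371/198, d=(M2−M1)/(6·3)=1129/1782, b=Δ1−h1·(2M1+M2)/6=-140/99
seg 2: a=-1, c=M2/2=379/99, d=(M3−M2)/(6·1)=-59/18, b=Δ2−h2·(2M2+M3)/6=881/198
seg 3: a=4, c=M3/2=-1189/198, d=(M4−M3)/(6·2)=142/99, b=Δ3−h3·(2M3+M4)/6=25/11
seg 4: a=-4, c=M4/2=515/198, d=(M5−M4)/(6·3)=-515/1782, b=Δ4−h4·(2M4+M5)/6=-449/99
t_q=15/2 → seg 3, τ=1/2; S=4+25/11·τ+-1189/198·τ²+142/99·τ³=1007/264

  seg 0: a=-4 b=833/198 c=0 d=-371/1782
  seg 1: a=3 b=-140/99 c=-371/198 d=1129/1782
  seg 2: a=-1 b=881/198 c=379/99 d=-59/18
  seg 3: a=4 b=25/11 c=-1189/198 d=142/99
  seg 4: a=-4 b=-449/99 c=515/198 d=-515/1782
S(15/2) = 1007/264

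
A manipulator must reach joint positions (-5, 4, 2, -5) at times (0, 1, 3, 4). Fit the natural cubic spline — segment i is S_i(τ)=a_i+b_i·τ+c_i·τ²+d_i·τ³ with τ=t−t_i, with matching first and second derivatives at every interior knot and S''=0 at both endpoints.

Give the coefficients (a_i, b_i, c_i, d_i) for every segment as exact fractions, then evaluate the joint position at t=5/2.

Δ: Δ0=9, Δ1=-1, Δ2=-7
row 1: diag=6, rhs=-60; c'=1/3, d'=-10
row 2: denom=6−2·1/3=16/3; d'=(-36−2·-10)/(16/3)=-3
back: M2=-3
back: M1=-10−1/3·-3=-9
M: M0=0, M1=-9, M2=-3, M3=0
seg 0: a=-5, c=M0/2=0, d=(M1−M0)/(6·1)=-3/2, b=Δ0−h0·(2M0+M1)/6=21/2
seg 1: a=4, c=M1/2=-9/2, d=(M2−M1)/(6·2)=1/2, b=Δ1−h1·(2M1+M2)/6=6
seg 2: a=2, c=M2/2=-3/2, d=(M3−M2)/(6·1)=1/2, b=Δ2−h2·(2M2+M3)/6=-6
t_q=5/2 → seg 1, τ=3/2; S=4+6·τ+-9/2·τ²+1/2·τ³=73/16

  seg 0: a=-5 b=21/2 c=0 d=-3/2
  seg 1: a=4 b=6 c=-9/2 d=1/2
  seg 2: a=2 b=-6 c=-3/2 d=1/2
S(5/2) = 73/16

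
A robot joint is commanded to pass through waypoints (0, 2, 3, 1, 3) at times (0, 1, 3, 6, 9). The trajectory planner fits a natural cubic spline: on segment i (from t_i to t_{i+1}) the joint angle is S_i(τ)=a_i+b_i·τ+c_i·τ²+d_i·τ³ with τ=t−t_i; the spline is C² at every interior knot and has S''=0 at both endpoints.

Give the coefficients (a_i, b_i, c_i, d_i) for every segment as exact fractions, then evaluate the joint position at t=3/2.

  seg 0: a=0 b=911/412 c=0 d=-87/412
  seg 1: a=2 b=325/206 c=-261/412 d=39/824
  seg 2: a=3 b=-40/103 c=-36/103 d=238/2781
  seg 3: a=1 b=-18/103 c=130/309 d=-130/2781
S(3/2) = 17379/6592

Δ: Δ0=2, Δ1=1/2, Δ2=-2/3, Δ3=2/3
row 1: diag=6, rhs=-9; c'=1/3, d'=-3/2
row 2: denom=10−2·1/3=28/3; d'=(-7−2·-3/2)/(28/3)=-3/7
row 3: denom=12−3·9/28=309/28; d'=(8−3·-3/7)/(309/28)=260/309
back: M3=260/309
back: M2=-3/7−9/28·260/309=-72/103
back: M1=-3/2−1/3·-72/103=-261/206
M: M0=0, M1=-261/206, M2=-72/103, M3=260/309, M4=0
seg 0: a=0, c=M0/2=0, d=(M1−M0)/(6·1)=-87/412, b=Δ0−h0·(2M0+M1)/6=911/412
seg 1: a=2, c=M1/2=-261/412, d=(M2−M1)/(6·2)=39/824, b=Δ1−h1·(2M1+M2)/6=325/206
seg 2: a=3, c=M2/2=-36/103, d=(M3−M2)/(6·3)=238/2781, b=Δ2−h2·(2M2+M3)/6=-40/103
seg 3: a=1, c=M3/2=130/309, d=(M4−M3)/(6·3)=-130/2781, b=Δ3−h3·(2M3+M4)/6=-18/103
t_q=3/2 → seg 1, τ=1/2; S=2+325/206·τ+-261/412·τ²+39/824·τ³=17379/6592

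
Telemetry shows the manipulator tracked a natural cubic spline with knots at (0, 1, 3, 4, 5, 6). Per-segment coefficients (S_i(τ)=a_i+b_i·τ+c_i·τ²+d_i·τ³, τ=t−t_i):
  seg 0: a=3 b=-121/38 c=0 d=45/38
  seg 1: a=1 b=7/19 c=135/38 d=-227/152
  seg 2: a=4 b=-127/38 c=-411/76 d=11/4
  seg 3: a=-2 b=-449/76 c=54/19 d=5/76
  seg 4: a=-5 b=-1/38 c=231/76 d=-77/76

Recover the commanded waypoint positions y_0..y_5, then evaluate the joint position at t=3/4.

y_0 = S_0(0) = a_0 = 3
y_1 = S_1(0) = a_1 = 1
y_2 = S_2(0) = a_2 = 4
y_3 = S_3(0) = a_3 = -2
y_4 = S_4(0) = a_4 = -5
y_5 = S_4(1) = -3
t_q=3/4 is in segment 0 (τ=3/4); S_0(τ)=2703/2432

y_0=3 y_1=1 y_2=4 y_3=-2 y_4=-5 y_5=-3
S(3/4) = 2703/2432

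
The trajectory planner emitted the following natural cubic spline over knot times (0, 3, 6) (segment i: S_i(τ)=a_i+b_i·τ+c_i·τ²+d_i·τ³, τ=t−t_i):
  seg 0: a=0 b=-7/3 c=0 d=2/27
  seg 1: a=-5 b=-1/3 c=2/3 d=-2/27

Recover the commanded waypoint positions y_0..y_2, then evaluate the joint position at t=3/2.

y_0 = S_0(0) = a_0 = 0
y_1 = S_1(0) = a_1 = -5
y_2 = S_1(3) = -2
t_q=3/2 is in segment 0 (τ=3/2); S_0(τ)=-13/4

y_0=0 y_1=-5 y_2=-2
S(3/2) = -13/4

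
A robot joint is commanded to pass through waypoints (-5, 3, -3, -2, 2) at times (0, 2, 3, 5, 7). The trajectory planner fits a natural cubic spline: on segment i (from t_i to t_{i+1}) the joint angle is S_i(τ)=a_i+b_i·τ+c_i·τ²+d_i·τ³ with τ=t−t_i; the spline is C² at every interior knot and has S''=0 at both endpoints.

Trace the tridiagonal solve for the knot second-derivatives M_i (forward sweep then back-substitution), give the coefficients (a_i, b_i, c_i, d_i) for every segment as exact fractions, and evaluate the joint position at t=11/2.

Δ: Δ0=4, Δ1=-6, Δ2=1/2, Δ3=2
row 1: diag=6, rhs=-60; c'=1/6, d'=-10
row 2: denom=6−1·1/6=35/6; d'=(39−1·-10)/(35/6)=42/5
row 3: denom=8−2·12/35=256/35; d'=(9−2·42/5)/(256/35)=-273/256
back: M3=-273/256
back: M2=42/5−12/35·-273/256=561/64
back: M1=-10−1/6·561/64=-1467/128
M: M0=0, M1=-1467/128, M2=561/64, M3=-273/256, M4=0
seg 0: a=-5, c=M0/2=0, d=(M1−M0)/(6·2)=-489/512, b=Δ0−h0·(2M0+M1)/6=1001/128
seg 1: a=3, c=M1/2=-1467/256, d=(M2−M1)/(6·1)=863/256, b=Δ1−h1·(2M1+M2)/6=-233/64
seg 2: a=-3, c=M2/2=561/128, d=(M3−M2)/(6·2)=-839/1024, b=Δ2−h2·(2M2+M3)/6=-1277/256
seg 3: a=-2, c=M3/2=-273/512, d=(M4−M3)/(6·2)=91/1024, b=Δ3−h3·(2M3+M4)/6=347/128
t_q=11/2 → seg 3, τ=1/2; S=-2+347/128·τ+-273/512·τ²+91/1024·τ³=-6281/8192

  seg 0: a=-5 b=1001/128 c=0 d=-489/512
  seg 1: a=3 b=-233/64 c=-1467/256 d=863/256
  seg 2: a=-3 b=-1277/256 c=561/128 d=-839/1024
  seg 3: a=-2 b=347/128 c=-273/512 d=91/1024
S(11/2) = -6281/8192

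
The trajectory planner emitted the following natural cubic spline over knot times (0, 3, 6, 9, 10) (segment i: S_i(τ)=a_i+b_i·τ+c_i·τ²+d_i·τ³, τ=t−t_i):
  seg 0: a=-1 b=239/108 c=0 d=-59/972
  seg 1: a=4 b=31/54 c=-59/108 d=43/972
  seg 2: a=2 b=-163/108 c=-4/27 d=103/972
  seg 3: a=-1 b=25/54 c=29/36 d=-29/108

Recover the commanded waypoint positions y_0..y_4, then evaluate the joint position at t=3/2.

y_0 = S_0(0) = a_0 = -1
y_1 = S_1(0) = a_1 = 4
y_2 = S_2(0) = a_2 = 2
y_3 = S_3(0) = a_3 = -1
y_4 = S_3(1) = 0
t_q=3/2 is in segment 0 (τ=3/2); S_0(τ)=203/96

y_0=-1 y_1=4 y_2=2 y_3=-1 y_4=0
S(3/2) = 203/96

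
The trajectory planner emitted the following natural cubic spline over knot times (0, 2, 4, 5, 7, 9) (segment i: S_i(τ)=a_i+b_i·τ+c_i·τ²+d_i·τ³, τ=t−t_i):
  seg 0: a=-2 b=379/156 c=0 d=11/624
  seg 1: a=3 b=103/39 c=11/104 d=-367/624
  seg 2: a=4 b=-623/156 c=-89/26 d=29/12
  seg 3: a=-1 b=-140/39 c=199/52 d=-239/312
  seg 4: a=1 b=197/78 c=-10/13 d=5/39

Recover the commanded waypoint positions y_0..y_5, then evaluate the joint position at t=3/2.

y_0=-2 y_1=3 y_2=4 y_3=-1 y_4=1 y_5=4
S(3/2) = 2835/1664

y_0 = S_0(0) = a_0 = -2
y_1 = S_1(0) = a_1 = 3
y_2 = S_2(0) = a_2 = 4
y_3 = S_3(0) = a_3 = -1
y_4 = S_4(0) = a_4 = 1
y_5 = S_4(2) = 4
t_q=3/2 is in segment 0 (τ=3/2); S_0(τ)=2835/1664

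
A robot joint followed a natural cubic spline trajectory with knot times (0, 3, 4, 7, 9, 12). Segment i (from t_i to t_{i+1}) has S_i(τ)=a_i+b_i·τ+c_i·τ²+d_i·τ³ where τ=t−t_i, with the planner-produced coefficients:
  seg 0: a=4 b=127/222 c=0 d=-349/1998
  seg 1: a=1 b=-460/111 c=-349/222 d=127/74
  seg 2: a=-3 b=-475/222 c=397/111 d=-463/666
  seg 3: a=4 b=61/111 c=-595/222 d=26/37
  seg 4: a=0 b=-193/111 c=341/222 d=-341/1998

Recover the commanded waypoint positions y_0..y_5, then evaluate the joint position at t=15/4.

y_0=4 y_1=1 y_2=-3 y_3=4 y_4=0 y_5=4
S(15/4) = -10743/4736

y_0 = S_0(0) = a_0 = 4
y_1 = S_1(0) = a_1 = 1
y_2 = S_2(0) = a_2 = -3
y_3 = S_3(0) = a_3 = 4
y_4 = S_4(0) = a_4 = 0
y_5 = S_4(3) = 4
t_q=15/4 is in segment 1 (τ=3/4); S_1(τ)=-10743/4736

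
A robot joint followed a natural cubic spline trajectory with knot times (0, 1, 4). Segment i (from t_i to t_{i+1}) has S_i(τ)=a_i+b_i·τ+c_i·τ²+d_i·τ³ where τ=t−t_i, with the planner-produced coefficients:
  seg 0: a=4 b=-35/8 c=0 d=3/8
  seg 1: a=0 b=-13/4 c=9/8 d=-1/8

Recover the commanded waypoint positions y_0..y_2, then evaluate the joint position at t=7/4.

y_0 = S_0(0) = a_0 = 4
y_1 = S_1(0) = a_1 = 0
y_2 = S_1(3) = -3
t_q=7/4 is in segment 1 (τ=3/4); S_1(τ)=-951/512

y_0=4 y_1=0 y_2=-3
S(7/4) = -951/512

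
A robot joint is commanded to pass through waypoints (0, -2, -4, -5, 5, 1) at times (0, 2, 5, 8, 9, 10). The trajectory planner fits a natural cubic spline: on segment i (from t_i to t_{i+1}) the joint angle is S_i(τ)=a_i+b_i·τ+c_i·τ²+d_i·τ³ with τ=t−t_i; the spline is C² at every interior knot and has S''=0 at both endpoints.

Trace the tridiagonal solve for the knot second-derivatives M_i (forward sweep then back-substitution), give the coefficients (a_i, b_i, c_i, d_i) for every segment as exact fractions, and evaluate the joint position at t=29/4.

Δ: Δ0=-1, Δ1=-2/3, Δ2=-1/3, Δ3=10, Δ4=-4
row 1: diag=10, rhs=2; c'=3/10, d'=1/5
row 2: denom=12−3·3/10=111/10; d'=(2−3·1/5)/(111/10)=14/111
row 3: denom=8−3·10/37=266/37; d'=(62−3·14/111)/(266/37)=60/7
row 4: denom=4−1·37/266=1027/266; d'=(-84−1·60/7)/(1027/266)=-24624/1027
back: M4=-24624/1027
back: M3=60/7−37/266·-24624/1027=12228/1027
back: M2=14/111−10/37·12228/1027=-9526/3081
back: M1=1/5−3/10·-9526/3081=1158/1027
M: M0=0, M1=1158/1027, M2=-9526/3081, M3=12228/1027, M4=-24624/1027, M5=0
seg 0: a=0, c=M0/2=0, d=(M1−M0)/(6·2)=193/2054, b=Δ0−h0·(2M0+M1)/6=-1413/1027
seg 1: a=-2, c=M1/2=579/1027, d=(M2−M1)/(6·3)=-500/2133, b=Δ1−h1·(2M1+M2)/6=-255/1027
seg 2: a=-4, c=M2/2=-4763/3081, d=(M3−M2)/(6·3)=23105/27729, b=Δ2−h2·(2M2+M3)/6=-3281/1027
seg 3: a=-5, c=M3/2=6114/1027, d=(M4−M3)/(6·1)=-6142/1027, b=Δ3−h3·(2M3+M4)/6=10298/1027
seg 4: a=5, c=M4/2=-12312/1027, d=(M5−M4)/(6·1)=4104/1027, b=Δ4−h4·(2M4+M5)/6=4100/1027
t_q=29/4 → seg 2, τ=9/4; S=-4+-3281/1027·τ+-4763/3081·τ²+23105/27729·τ³=-625945/65728

  seg 0: a=0 b=-1413/1027 c=0 d=193/2054
  seg 1: a=-2 b=-255/1027 c=579/1027 d=-500/2133
  seg 2: a=-4 b=-3281/1027 c=-4763/3081 d=23105/27729
  seg 3: a=-5 b=10298/1027 c=6114/1027 d=-6142/1027
  seg 4: a=5 b=4100/1027 c=-12312/1027 d=4104/1027
S(29/4) = -625945/65728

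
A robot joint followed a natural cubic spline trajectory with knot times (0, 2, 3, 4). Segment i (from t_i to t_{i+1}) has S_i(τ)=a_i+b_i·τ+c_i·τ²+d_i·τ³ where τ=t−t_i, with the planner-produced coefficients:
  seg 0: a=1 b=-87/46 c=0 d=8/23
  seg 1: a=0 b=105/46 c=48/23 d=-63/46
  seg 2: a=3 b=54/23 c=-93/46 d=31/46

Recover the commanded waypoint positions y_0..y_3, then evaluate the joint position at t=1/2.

y_0 = S_0(0) = a_0 = 1
y_1 = S_1(0) = a_1 = 0
y_2 = S_2(0) = a_2 = 3
y_3 = S_2(1) = 4
t_q=1/2 is in segment 0 (τ=1/2); S_0(τ)=9/92

y_0=1 y_1=0 y_2=3 y_3=4
S(1/2) = 9/92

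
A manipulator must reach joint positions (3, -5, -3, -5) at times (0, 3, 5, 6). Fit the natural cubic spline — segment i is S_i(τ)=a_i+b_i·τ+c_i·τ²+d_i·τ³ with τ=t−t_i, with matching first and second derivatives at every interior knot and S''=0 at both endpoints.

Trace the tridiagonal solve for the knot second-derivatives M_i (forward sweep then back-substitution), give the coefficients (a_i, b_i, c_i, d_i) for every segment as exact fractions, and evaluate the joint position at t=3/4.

Δ: Δ0=-8/3, Δ1=1, Δ2=-2
row 1: diag=10, rhs=22; c'=1/5, d'=11/5
row 2: denom=6−2·1/5=28/5; d'=(-18−2·11/5)/(28/5)=-4
back: M2=-4
back: M1=11/5−1/5·-4=3
M: M0=0, M1=3, M2=-4, M3=0
seg 0: a=3, c=M0/2=0, d=(M1−M0)/(6·3)=1/6, b=Δ0−h0·(2M0+M1)/6=-25/6
seg 1: a=-5, c=M1/2=3/2, d=(M2−M1)/(6·2)=-7/12, b=Δ1−h1·(2M1+M2)/6=1/3
seg 2: a=-3, c=M2/2=-2, d=(M3−M2)/(6·1)=2/3, b=Δ2−h2·(2M2+M3)/6=-2/3
t_q=3/4 → seg 0, τ=3/4; S=3+-25/6·τ+0·τ²+1/6·τ³=-7/128

  seg 0: a=3 b=-25/6 c=0 d=1/6
  seg 1: a=-5 b=1/3 c=3/2 d=-7/12
  seg 2: a=-3 b=-2/3 c=-2 d=2/3
S(3/4) = -7/128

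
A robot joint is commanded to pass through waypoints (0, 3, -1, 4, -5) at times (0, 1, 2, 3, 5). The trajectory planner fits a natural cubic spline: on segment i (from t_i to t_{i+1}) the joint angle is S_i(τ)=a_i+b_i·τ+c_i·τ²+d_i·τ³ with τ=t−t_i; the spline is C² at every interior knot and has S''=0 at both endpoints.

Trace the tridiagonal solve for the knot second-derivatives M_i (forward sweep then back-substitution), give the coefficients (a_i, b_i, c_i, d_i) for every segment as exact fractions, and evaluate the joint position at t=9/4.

  seg 0: a=0 b=965/172 c=0 d=-449/172
  seg 1: a=3 b=-191/86 c=-1347/172 d=1041/172
  seg 2: a=-1 b=47/172 c=444/43 d=-963/172
  seg 3: a=4 b=355/86 c=-1113/172 d=371/344
S(9/4) = -4115/11008

Δ: Δ0=3, Δ1=-4, Δ2=5, Δ3=-9/2
row 1: diag=4, rhs=-42; c'=1/4, d'=-21/2
row 2: denom=4−1·1/4=15/4; d'=(54−1·-21/2)/(15/4)=86/5
row 3: denom=6−1·4/15=86/15; d'=(-57−1·86/5)/(86/15)=-1113/86
back: M3=-1113/86
back: M2=86/5−4/15·-1113/86=888/43
back: M1=-21/2−1/4·888/43=-1347/86
M: M0=0, M1=-1347/86, M2=888/43, M3=-1113/86, M4=0
seg 0: a=0, c=M0/2=0, d=(M1−M0)/(6·1)=-449/172, b=Δ0−h0·(2M0+M1)/6=965/172
seg 1: a=3, c=M1/2=-1347/172, d=(M2−M1)/(6·1)=1041/172, b=Δ1−h1·(2M1+M2)/6=-191/86
seg 2: a=-1, c=M2/2=444/43, d=(M3−M2)/(6·1)=-963/172, b=Δ2−h2·(2M2+M3)/6=47/172
seg 3: a=4, c=M3/2=-1113/172, d=(M4−M3)/(6·2)=371/344, b=Δ3−h3·(2M3+M4)/6=355/86
t_q=9/4 → seg 2, τ=1/4; S=-1+47/172·τ+444/43·τ²+-963/172·τ³=-4115/11008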